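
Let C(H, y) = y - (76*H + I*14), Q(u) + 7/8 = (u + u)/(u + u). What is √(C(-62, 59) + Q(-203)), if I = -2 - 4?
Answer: 11*√642/4 ≈ 69.679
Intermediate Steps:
I = -6
Q(u) = ⅛ (Q(u) = -7/8 + (u + u)/(u + u) = -7/8 + (2*u)/((2*u)) = -7/8 + (2*u)*(1/(2*u)) = -7/8 + 1 = ⅛)
C(H, y) = 84 + y - 76*H (C(H, y) = y - (76*H - 6*14) = y - (76*H - 84) = y - (-84 + 76*H) = y + (84 - 76*H) = 84 + y - 76*H)
√(C(-62, 59) + Q(-203)) = √((84 + 59 - 76*(-62)) + ⅛) = √((84 + 59 + 4712) + ⅛) = √(4855 + ⅛) = √(38841/8) = 11*√642/4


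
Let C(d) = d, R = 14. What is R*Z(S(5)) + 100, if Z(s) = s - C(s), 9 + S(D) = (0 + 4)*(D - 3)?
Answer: 100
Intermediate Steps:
S(D) = -21 + 4*D (S(D) = -9 + (0 + 4)*(D - 3) = -9 + 4*(-3 + D) = -9 + (-12 + 4*D) = -21 + 4*D)
Z(s) = 0 (Z(s) = s - s = 0)
R*Z(S(5)) + 100 = 14*0 + 100 = 0 + 100 = 100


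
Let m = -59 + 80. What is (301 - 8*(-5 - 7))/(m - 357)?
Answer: -397/336 ≈ -1.1815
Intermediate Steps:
m = 21
(301 - 8*(-5 - 7))/(m - 357) = (301 - 8*(-5 - 7))/(21 - 357) = (301 - 8*(-12))/(-336) = (301 + 96)*(-1/336) = 397*(-1/336) = -397/336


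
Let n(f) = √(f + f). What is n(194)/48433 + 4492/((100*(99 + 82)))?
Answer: 1123/4525 + 2*√97/48433 ≈ 0.24858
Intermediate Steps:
n(f) = √2*√f (n(f) = √(2*f) = √2*√f)
n(194)/48433 + 4492/((100*(99 + 82))) = (√2*√194)/48433 + 4492/((100*(99 + 82))) = (2*√97)*(1/48433) + 4492/((100*181)) = 2*√97/48433 + 4492/18100 = 2*√97/48433 + 4492*(1/18100) = 2*√97/48433 + 1123/4525 = 1123/4525 + 2*√97/48433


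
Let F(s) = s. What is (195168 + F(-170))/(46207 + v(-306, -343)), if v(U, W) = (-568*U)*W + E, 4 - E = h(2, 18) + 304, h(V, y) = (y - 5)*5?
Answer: -97499/29785151 ≈ -0.0032734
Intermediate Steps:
h(V, y) = -25 + 5*y (h(V, y) = (-5 + y)*5 = -25 + 5*y)
E = -365 (E = 4 - ((-25 + 5*18) + 304) = 4 - ((-25 + 90) + 304) = 4 - (65 + 304) = 4 - 1*369 = 4 - 369 = -365)
v(U, W) = -365 - 568*U*W (v(U, W) = (-568*U)*W - 365 = -568*U*W - 365 = -365 - 568*U*W)
(195168 + F(-170))/(46207 + v(-306, -343)) = (195168 - 170)/(46207 + (-365 - 568*(-306)*(-343))) = 194998/(46207 + (-365 - 59616144)) = 194998/(46207 - 59616509) = 194998/(-59570302) = 194998*(-1/59570302) = -97499/29785151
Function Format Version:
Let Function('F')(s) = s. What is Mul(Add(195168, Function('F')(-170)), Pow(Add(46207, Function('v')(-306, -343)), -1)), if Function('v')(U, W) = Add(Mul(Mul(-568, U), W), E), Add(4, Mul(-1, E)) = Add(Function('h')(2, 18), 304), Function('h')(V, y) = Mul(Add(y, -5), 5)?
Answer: Rational(-97499, 29785151) ≈ -0.0032734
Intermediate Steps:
Function('h')(V, y) = Add(-25, Mul(5, y)) (Function('h')(V, y) = Mul(Add(-5, y), 5) = Add(-25, Mul(5, y)))
E = -365 (E = Add(4, Mul(-1, Add(Add(-25, Mul(5, 18)), 304))) = Add(4, Mul(-1, Add(Add(-25, 90), 304))) = Add(4, Mul(-1, Add(65, 304))) = Add(4, Mul(-1, 369)) = Add(4, -369) = -365)
Function('v')(U, W) = Add(-365, Mul(-568, U, W)) (Function('v')(U, W) = Add(Mul(Mul(-568, U), W), -365) = Add(Mul(-568, U, W), -365) = Add(-365, Mul(-568, U, W)))
Mul(Add(195168, Function('F')(-170)), Pow(Add(46207, Function('v')(-306, -343)), -1)) = Mul(Add(195168, -170), Pow(Add(46207, Add(-365, Mul(-568, -306, -343))), -1)) = Mul(194998, Pow(Add(46207, Add(-365, -59616144)), -1)) = Mul(194998, Pow(Add(46207, -59616509), -1)) = Mul(194998, Pow(-59570302, -1)) = Mul(194998, Rational(-1, 59570302)) = Rational(-97499, 29785151)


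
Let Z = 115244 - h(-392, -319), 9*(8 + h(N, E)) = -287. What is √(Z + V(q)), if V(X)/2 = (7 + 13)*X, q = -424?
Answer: √884915/3 ≈ 313.57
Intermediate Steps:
h(N, E) = -359/9 (h(N, E) = -8 + (⅑)*(-287) = -8 - 287/9 = -359/9)
V(X) = 40*X (V(X) = 2*((7 + 13)*X) = 2*(20*X) = 40*X)
Z = 1037555/9 (Z = 115244 - 1*(-359/9) = 115244 + 359/9 = 1037555/9 ≈ 1.1528e+5)
√(Z + V(q)) = √(1037555/9 + 40*(-424)) = √(1037555/9 - 16960) = √(884915/9) = √884915/3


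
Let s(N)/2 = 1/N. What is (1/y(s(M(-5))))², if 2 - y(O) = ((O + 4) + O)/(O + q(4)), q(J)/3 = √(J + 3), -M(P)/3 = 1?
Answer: 35233/125316 + 370*√7/10443 ≈ 0.37489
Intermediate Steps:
M(P) = -3 (M(P) = -3*1 = -3)
s(N) = 2/N (s(N) = 2*(1/N) = 2/N)
q(J) = 3*√(3 + J) (q(J) = 3*√(J + 3) = 3*√(3 + J))
y(O) = 2 - (4 + 2*O)/(O + 3*√7) (y(O) = 2 - ((O + 4) + O)/(O + 3*√(3 + 4)) = 2 - ((4 + O) + O)/(O + 3*√7) = 2 - (4 + 2*O)/(O + 3*√7))
(1/y(s(M(-5))))² = (1/(2*(-2 + 3*√7)/(2/(-3) + 3*√7)))² = (1/(2*(-2 + 3*√7)/(2*(-⅓) + 3*√7)))² = (1/(2*(-2 + 3*√7)/(-⅔ + 3*√7)))² = ((-⅔ + 3*√7)/(2*(-2 + 3*√7)))² = (-⅔ + 3*√7)²/(4*(-2 + 3*√7)²)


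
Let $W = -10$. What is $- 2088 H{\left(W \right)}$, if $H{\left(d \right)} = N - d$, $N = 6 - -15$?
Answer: $-64728$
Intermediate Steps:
$N = 21$ ($N = 6 + 15 = 21$)
$H{\left(d \right)} = 21 - d$
$- 2088 H{\left(W \right)} = - 2088 \left(21 - -10\right) = - 2088 \left(21 + 10\right) = \left(-2088\right) 31 = -64728$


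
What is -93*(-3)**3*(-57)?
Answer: -143127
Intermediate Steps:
-93*(-3)**3*(-57) = -93*(-27)*(-57) = 2511*(-57) = -143127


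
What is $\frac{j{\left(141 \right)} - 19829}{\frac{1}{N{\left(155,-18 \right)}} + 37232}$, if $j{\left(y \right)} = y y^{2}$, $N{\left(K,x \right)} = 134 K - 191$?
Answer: $\frac{57279423968}{766197329} \approx 74.758$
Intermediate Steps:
$N{\left(K,x \right)} = -191 + 134 K$
$j{\left(y \right)} = y^{3}$
$\frac{j{\left(141 \right)} - 19829}{\frac{1}{N{\left(155,-18 \right)}} + 37232} = \frac{141^{3} - 19829}{\frac{1}{-191 + 134 \cdot 155} + 37232} = \frac{2803221 - 19829}{\frac{1}{-191 + 20770} + 37232} = \frac{2783392}{\frac{1}{20579} + 37232} = \frac{2783392}{\frac{766197329}{20579}} = 2783392 \cdot \frac{20579}{766197329} = \frac{57279423968}{766197329}$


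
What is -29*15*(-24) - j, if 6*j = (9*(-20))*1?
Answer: 10470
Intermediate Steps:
j = -30 (j = ((9*(-20))*1)/6 = (-180*1)/6 = (⅙)*(-180) = -30)
-29*15*(-24) - j = -29*15*(-24) - 1*(-30) = -435*(-24) + 30 = 10440 + 30 = 10470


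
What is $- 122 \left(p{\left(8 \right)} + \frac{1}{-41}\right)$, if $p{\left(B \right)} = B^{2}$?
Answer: $- \frac{320006}{41} \approx -7805.0$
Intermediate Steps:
$- 122 \left(p{\left(8 \right)} + \frac{1}{-41}\right) = - 122 \left(8^{2} + \frac{1}{-41}\right) = - 122 \left(64 - \frac{1}{41}\right) = \left(-122\right) \frac{2623}{41} = - \frac{320006}{41}$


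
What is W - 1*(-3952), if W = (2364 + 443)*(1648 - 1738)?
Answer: -248678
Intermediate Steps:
W = -252630 (W = 2807*(-90) = -252630)
W - 1*(-3952) = -252630 - 1*(-3952) = -252630 + 3952 = -248678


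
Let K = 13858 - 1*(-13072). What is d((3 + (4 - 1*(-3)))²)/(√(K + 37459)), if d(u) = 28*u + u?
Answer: 2900*√381/4953 ≈ 11.429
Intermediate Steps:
d(u) = 29*u
K = 26930 (K = 13858 + 13072 = 26930)
d((3 + (4 - 1*(-3)))²)/(√(K + 37459)) = (29*(3 + (4 - 1*(-3)))²)/(√(26930 + 37459)) = (29*(3 + (4 + 3))²)/(√64389) = (29*(3 + 7)²)/((13*√381)) = (29*10²)*(√381/4953) = (29*100)*(√381/4953) = 2900*(√381/4953) = 2900*√381/4953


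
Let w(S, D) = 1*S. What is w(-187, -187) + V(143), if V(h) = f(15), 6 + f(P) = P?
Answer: -178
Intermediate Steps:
w(S, D) = S
f(P) = -6 + P
V(h) = 9 (V(h) = -6 + 15 = 9)
w(-187, -187) + V(143) = -187 + 9 = -178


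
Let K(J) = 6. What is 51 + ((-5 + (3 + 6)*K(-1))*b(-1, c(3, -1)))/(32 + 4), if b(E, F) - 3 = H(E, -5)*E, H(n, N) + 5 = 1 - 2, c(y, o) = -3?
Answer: 253/4 ≈ 63.250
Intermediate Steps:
H(n, N) = -6 (H(n, N) = -5 + (1 - 2) = -5 - 1 = -6)
b(E, F) = 3 - 6*E
51 + ((-5 + (3 + 6)*K(-1))*b(-1, c(3, -1)))/(32 + 4) = 51 + ((-5 + (3 + 6)*6)*(3 - 6*(-1)))/(32 + 4) = 51 + ((-5 + 9*6)*(3 + 6))/36 = 51 + ((-5 + 54)*9)*(1/36) = 51 + (49*9)*(1/36) = 51 + 441*(1/36) = 51 + 49/4 = 253/4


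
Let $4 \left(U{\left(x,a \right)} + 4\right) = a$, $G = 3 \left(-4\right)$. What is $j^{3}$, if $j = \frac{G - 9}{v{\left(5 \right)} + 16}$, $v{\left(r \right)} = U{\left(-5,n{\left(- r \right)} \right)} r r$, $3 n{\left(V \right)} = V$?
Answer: $\frac{16003008}{1454419637} \approx 0.011003$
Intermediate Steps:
$n{\left(V \right)} = \frac{V}{3}$
$G = -12$
$U{\left(x,a \right)} = -4 + \frac{a}{4}$
$v{\left(r \right)} = r^{2} \left(-4 - \frac{r}{12}\right)$ ($v{\left(r \right)} = \left(-4 + \frac{\frac{1}{3} \left(- r\right)}{4}\right) r r = \left(-4 + \frac{\left(- \frac{1}{3}\right) r}{4}\right) r r = \left(-4 - \frac{r}{12}\right) r r = r \left(-4 - \frac{r}{12}\right) r = r^{2} \left(-4 - \frac{r}{12}\right)$)
$j = \frac{252}{1133}$ ($j = \frac{-12 - 9}{\frac{5^{2} \left(-48 - 5\right)}{12} + 16} = - \frac{21}{\frac{1}{12} \cdot 25 \left(-48 - 5\right) + 16} = - \frac{21}{\frac{1}{12} \cdot 25 \left(-53\right) + 16} = - \frac{21}{- \frac{1325}{12} + 16} = - \frac{21}{- \frac{1133}{12}} = \left(-21\right) \left(- \frac{12}{1133}\right) = \frac{252}{1133} \approx 0.22242$)
$j^{3} = \left(\frac{252}{1133}\right)^{3} = \frac{16003008}{1454419637}$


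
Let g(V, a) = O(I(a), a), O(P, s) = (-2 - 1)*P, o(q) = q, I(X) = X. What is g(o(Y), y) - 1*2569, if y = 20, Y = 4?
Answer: -2629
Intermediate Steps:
O(P, s) = -3*P
g(V, a) = -3*a
g(o(Y), y) - 1*2569 = -3*20 - 1*2569 = -60 - 2569 = -2629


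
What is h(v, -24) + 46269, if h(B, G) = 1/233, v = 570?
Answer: 10780678/233 ≈ 46269.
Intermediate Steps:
h(B, G) = 1/233
h(v, -24) + 46269 = 1/233 + 46269 = 10780678/233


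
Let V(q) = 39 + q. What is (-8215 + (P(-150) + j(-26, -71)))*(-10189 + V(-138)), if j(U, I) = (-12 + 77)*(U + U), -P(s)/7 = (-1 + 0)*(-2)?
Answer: 119433392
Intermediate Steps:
P(s) = -14 (P(s) = -7*(-1 + 0)*(-2) = -(-7)*(-2) = -7*2 = -14)
j(U, I) = 130*U (j(U, I) = 65*(2*U) = 130*U)
(-8215 + (P(-150) + j(-26, -71)))*(-10189 + V(-138)) = (-8215 + (-14 + 130*(-26)))*(-10189 + (39 - 138)) = (-8215 + (-14 - 3380))*(-10189 - 99) = (-8215 - 3394)*(-10288) = -11609*(-10288) = 119433392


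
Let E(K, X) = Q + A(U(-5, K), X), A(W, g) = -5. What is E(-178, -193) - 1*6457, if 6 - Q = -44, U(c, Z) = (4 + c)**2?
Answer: -6412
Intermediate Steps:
Q = 50 (Q = 6 - 1*(-44) = 6 + 44 = 50)
E(K, X) = 45 (E(K, X) = 50 - 5 = 45)
E(-178, -193) - 1*6457 = 45 - 1*6457 = 45 - 6457 = -6412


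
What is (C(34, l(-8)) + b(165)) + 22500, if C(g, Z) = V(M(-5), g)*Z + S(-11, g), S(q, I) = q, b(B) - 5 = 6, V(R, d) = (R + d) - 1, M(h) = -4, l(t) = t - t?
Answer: 22500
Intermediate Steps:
l(t) = 0
V(R, d) = -1 + R + d
b(B) = 11 (b(B) = 5 + 6 = 11)
C(g, Z) = -11 + Z*(-5 + g) (C(g, Z) = (-1 - 4 + g)*Z - 11 = (-5 + g)*Z - 11 = Z*(-5 + g) - 11 = -11 + Z*(-5 + g))
(C(34, l(-8)) + b(165)) + 22500 = ((-11 + 0*(-5 + 34)) + 11) + 22500 = ((-11 + 0*29) + 11) + 22500 = ((-11 + 0) + 11) + 22500 = (-11 + 11) + 22500 = 0 + 22500 = 22500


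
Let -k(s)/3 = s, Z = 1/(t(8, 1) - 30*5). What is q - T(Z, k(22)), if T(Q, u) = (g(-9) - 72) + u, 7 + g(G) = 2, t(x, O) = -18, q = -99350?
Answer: -99207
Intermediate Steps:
Z = -1/168 (Z = 1/(-18 - 30*5) = 1/(-18 - 150) = 1/(-168) = -1/168 ≈ -0.0059524)
k(s) = -3*s
g(G) = -5 (g(G) = -7 + 2 = -5)
T(Q, u) = -77 + u (T(Q, u) = (-5 - 72) + u = -77 + u)
q - T(Z, k(22)) = -99350 - (-77 - 3*22) = -99350 - (-77 - 66) = -99350 - 1*(-143) = -99350 + 143 = -99207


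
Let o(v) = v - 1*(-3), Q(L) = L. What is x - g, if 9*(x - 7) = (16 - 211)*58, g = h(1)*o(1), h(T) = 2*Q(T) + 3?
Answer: -3809/3 ≈ -1269.7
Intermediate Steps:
o(v) = 3 + v (o(v) = v + 3 = 3 + v)
h(T) = 3 + 2*T (h(T) = 2*T + 3 = 3 + 2*T)
g = 20 (g = (3 + 2*1)*(3 + 1) = (3 + 2)*4 = 5*4 = 20)
x = -3749/3 (x = 7 + ((16 - 211)*58)/9 = 7 + (-195*58)/9 = 7 + (⅑)*(-11310) = 7 - 3770/3 = -3749/3 ≈ -1249.7)
x - g = -3749/3 - 1*20 = -3749/3 - 20 = -3809/3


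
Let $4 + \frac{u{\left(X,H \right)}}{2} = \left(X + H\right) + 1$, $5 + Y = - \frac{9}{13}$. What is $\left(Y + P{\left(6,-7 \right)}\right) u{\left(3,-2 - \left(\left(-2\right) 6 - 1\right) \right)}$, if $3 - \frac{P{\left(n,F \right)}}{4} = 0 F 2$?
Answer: $\frac{1804}{13} \approx 138.77$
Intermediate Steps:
$P{\left(n,F \right)} = 12$ ($P{\left(n,F \right)} = 12 - 4 \cdot 0 F 2 = 12 - 4 \cdot 0 \cdot 2 = 12 - 0 = 12 + 0 = 12$)
$Y = - \frac{74}{13}$ ($Y = -5 - \frac{9}{13} = - \frac{74}{13} \approx -5.6923$)
$u{\left(X,H \right)} = -6 + 2 H + 2 X$ ($u{\left(X,H \right)} = -8 + 2 \left(\left(X + H\right) + 1\right) = -8 + 2 \left(\left(H + X\right) + 1\right) = -8 + 2 \left(1 + H + X\right) = -8 + \left(2 + 2 H + 2 X\right) = -6 + 2 H + 2 X$)
$\left(Y + P{\left(6,-7 \right)}\right) u{\left(3,-2 - \left(\left(-2\right) 6 - 1\right) \right)} = \left(- \frac{74}{13} + 12\right) \left(-6 + 2 \left(-2 - \left(\left(-2\right) 6 - 1\right)\right) + 2 \cdot 3\right) = \frac{82 \left(-6 + 2 \left(-2 - \left(-12 - 1\right)\right) + 6\right)}{13} = \frac{82 \left(-6 + 2 \left(-2 - -13\right) + 6\right)}{13} = \frac{82 \left(-6 + 2 \left(-2 + 13\right) + 6\right)}{13} = \frac{82 \left(-6 + 2 \cdot 11 + 6\right)}{13} = \frac{82 \left(-6 + 22 + 6\right)}{13} = \frac{82}{13} \cdot 22 = \frac{1804}{13}$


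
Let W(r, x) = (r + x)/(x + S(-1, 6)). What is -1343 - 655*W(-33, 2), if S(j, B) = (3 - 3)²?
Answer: 17619/2 ≈ 8809.5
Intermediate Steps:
S(j, B) = 0 (S(j, B) = 0² = 0)
W(r, x) = (r + x)/x (W(r, x) = (r + x)/(x + 0) = (r + x)/x)
-1343 - 655*W(-33, 2) = -1343 - 655*(-33 + 2)/2 = -1343 - 655*(-31)/2 = -1343 - 655*(-31/2) = -1343 + 20305/2 = 17619/2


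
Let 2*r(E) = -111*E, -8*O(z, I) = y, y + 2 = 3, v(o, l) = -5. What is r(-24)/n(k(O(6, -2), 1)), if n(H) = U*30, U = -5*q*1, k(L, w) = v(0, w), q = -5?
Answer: 222/125 ≈ 1.7760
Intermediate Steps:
y = 1 (y = -2 + 3 = 1)
O(z, I) = -⅛ (O(z, I) = -⅛*1 = -⅛)
k(L, w) = -5
U = 25 (U = -5*(-5)*1 = 25*1 = 25)
r(E) = -111*E/2 (r(E) = (-111*E)/2 = -111*E/2)
n(H) = 750 (n(H) = 25*30 = 750)
r(-24)/n(k(O(6, -2), 1)) = -111/2*(-24)/750 = 1332*(1/750) = 222/125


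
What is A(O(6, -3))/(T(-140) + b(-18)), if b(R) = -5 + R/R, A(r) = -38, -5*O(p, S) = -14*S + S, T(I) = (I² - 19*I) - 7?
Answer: -2/1171 ≈ -0.0017079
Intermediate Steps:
T(I) = -7 + I² - 19*I
O(p, S) = 13*S/5 (O(p, S) = -(-14*S + S)/5 = -(-13)*S/5 = 13*S/5)
b(R) = -4 (b(R) = -5 + 1 = -4)
A(O(6, -3))/(T(-140) + b(-18)) = -38/((-7 + (-140)² - 19*(-140)) - 4) = -38/((-7 + 19600 + 2660) - 4) = -38/(22253 - 4) = -38/22249 = -38*1/22249 = -2/1171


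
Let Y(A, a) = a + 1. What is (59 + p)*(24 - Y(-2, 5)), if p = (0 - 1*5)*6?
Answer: 522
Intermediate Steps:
Y(A, a) = 1 + a
p = -30 (p = (0 - 5)*6 = -5*6 = -30)
(59 + p)*(24 - Y(-2, 5)) = (59 - 30)*(24 - (1 + 5)) = 29*(24 - 1*6) = 29*(24 - 6) = 29*18 = 522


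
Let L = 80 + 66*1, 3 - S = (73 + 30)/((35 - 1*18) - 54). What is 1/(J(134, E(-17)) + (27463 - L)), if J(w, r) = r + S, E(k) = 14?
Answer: 37/1011461 ≈ 3.6581e-5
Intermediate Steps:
S = 214/37 (S = 3 - (73 + 30)/((35 - 1*18) - 54) = 3 - 103/((35 - 18) - 54) = 3 - 103/(17 - 54) = 3 - 103/(-37) = 3 - 103*(-1)/37 = 3 - 1*(-103/37) = 3 + 103/37 = 214/37 ≈ 5.7838)
J(w, r) = 214/37 + r (J(w, r) = r + 214/37 = 214/37 + r)
L = 146 (L = 80 + 66 = 146)
1/(J(134, E(-17)) + (27463 - L)) = 1/((214/37 + 14) + (27463 - 1*146)) = 1/(732/37 + (27463 - 146)) = 1/(732/37 + 27317) = 1/(1011461/37) = 37/1011461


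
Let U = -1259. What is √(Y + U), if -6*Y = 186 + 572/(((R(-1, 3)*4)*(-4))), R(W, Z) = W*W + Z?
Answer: I*√742182/24 ≈ 35.896*I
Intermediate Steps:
R(W, Z) = Z + W² (R(W, Z) = W² + Z = Z + W²)
Y = -2833/96 (Y = -(186 + 572/((((3 + (-1)²)*4)*(-4))))/6 = -(186 + 572/((((3 + 1)*4)*(-4))))/6 = -(186 + 572/(((4*4)*(-4))))/6 = -(186 + 572/((16*(-4))))/6 = -(186 + 572/(-64))/6 = -(186 + 572*(-1/64))/6 = -(186 - 143/16)/6 = -⅙*2833/16 = -2833/96 ≈ -29.510)
√(Y + U) = √(-2833/96 - 1259) = √(-123697/96) = I*√742182/24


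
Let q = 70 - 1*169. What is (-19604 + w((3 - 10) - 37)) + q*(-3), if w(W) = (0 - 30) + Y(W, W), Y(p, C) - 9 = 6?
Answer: -19322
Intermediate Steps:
Y(p, C) = 15 (Y(p, C) = 9 + 6 = 15)
w(W) = -15 (w(W) = (0 - 30) + 15 = -30 + 15 = -15)
q = -99 (q = 70 - 169 = -99)
(-19604 + w((3 - 10) - 37)) + q*(-3) = (-19604 - 15) - 99*(-3) = -19619 + 297 = -19322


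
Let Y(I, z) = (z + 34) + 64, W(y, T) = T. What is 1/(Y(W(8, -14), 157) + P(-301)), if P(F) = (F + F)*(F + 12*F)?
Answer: 1/2355881 ≈ 4.2447e-7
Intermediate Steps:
P(F) = 26*F² (P(F) = (2*F)*(13*F) = 26*F²)
Y(I, z) = 98 + z (Y(I, z) = (34 + z) + 64 = 98 + z)
1/(Y(W(8, -14), 157) + P(-301)) = 1/((98 + 157) + 26*(-301)²) = 1/(255 + 26*90601) = 1/(255 + 2355626) = 1/2355881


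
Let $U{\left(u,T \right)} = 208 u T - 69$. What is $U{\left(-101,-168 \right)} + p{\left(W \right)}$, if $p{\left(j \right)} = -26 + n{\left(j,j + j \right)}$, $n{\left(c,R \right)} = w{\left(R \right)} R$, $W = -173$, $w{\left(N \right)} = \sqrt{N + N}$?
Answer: $3529249 - 692 i \sqrt{173} \approx 3.5292 \cdot 10^{6} - 9101.8 i$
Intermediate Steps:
$w{\left(N \right)} = \sqrt{2} \sqrt{N}$ ($w{\left(N \right)} = \sqrt{2 N} = \sqrt{2} \sqrt{N}$)
$U{\left(u,T \right)} = -69 + 208 T u$ ($U{\left(u,T \right)} = 208 T u - 69 = -69 + 208 T u$)
$n{\left(c,R \right)} = \sqrt{2} R^{\frac{3}{2}}$ ($n{\left(c,R \right)} = \sqrt{2} \sqrt{R} R = \sqrt{2} R^{\frac{3}{2}}$)
$p{\left(j \right)} = -26 + 4 j^{\frac{3}{2}}$ ($p{\left(j \right)} = -26 + \sqrt{2} \left(j + j\right)^{\frac{3}{2}} = -26 + \sqrt{2} \left(2 j\right)^{\frac{3}{2}} = -26 + \sqrt{2} \cdot 2 \sqrt{2} j^{\frac{3}{2}} = -26 + 4 j^{\frac{3}{2}}$)
$U{\left(-101,-168 \right)} + p{\left(W \right)} = \left(-69 + 208 \left(-168\right) \left(-101\right)\right) - \left(26 - 4 \left(-173\right)^{\frac{3}{2}}\right) = \left(-69 + 3529344\right) - \left(26 - 4 \left(- 173 i \sqrt{173}\right)\right) = 3529275 - \left(26 + 692 i \sqrt{173}\right) = 3529249 - 692 i \sqrt{173}$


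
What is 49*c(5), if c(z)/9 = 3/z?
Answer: 1323/5 ≈ 264.60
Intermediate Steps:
c(z) = 27/z (c(z) = 9*(3/z) = 27/z)
49*c(5) = 49*(27/5) = 1323/5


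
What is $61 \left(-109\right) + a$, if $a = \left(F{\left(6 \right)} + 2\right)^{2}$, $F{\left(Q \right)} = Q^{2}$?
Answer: $-5205$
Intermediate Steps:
$a = 1444$ ($a = \left(6^{2} + 2\right)^{2} = \left(36 + 2\right)^{2} = 38^{2} = 1444$)
$61 \left(-109\right) + a = 61 \left(-109\right) + 1444 = -6649 + 1444 = -5205$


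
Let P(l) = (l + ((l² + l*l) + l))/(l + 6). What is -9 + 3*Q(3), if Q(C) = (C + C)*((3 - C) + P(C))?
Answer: 39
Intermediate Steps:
P(l) = (2*l + 2*l²)/(6 + l) (P(l) = (l + ((l² + l²) + l))/(6 + l) = (l + (2*l² + l))/(6 + l) = (l + (l + 2*l²))/(6 + l) = (2*l + 2*l²)/(6 + l))
Q(C) = 2*C*(3 - C + 2*C*(1 + C)/(6 + C)) (Q(C) = (C + C)*((3 - C) + 2*C*(1 + C)/(6 + C)) = (2*C)*(3 - C + 2*C*(1 + C)/(6 + C)) = 2*C*(3 - C + 2*C*(1 + C)/(6 + C)))
-9 + 3*Q(3) = -9 + 3*(2*3*(18 + 3² - 1*3)/(6 + 3)) = -9 + 3*(2*3*(18 + 9 - 3)/9) = -9 + 3*(2*3*(⅑)*24) = -9 + 3*16 = -9 + 48 = 39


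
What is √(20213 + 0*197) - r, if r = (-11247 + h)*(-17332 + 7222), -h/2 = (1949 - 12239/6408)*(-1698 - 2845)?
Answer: 95449794123335/534 + √20213 ≈ 1.7874e+11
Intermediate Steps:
h = 56682797479/3204 (h = -2*(1949 - 12239/6408)*(-1698 - 2845) = -2*(1949 - 12239*1/6408)*(-4543) = -2*(1949 - 12239/6408)*(-4543) = -12476953*(-4543)/3204 = -2*(-56682797479/6408) = 56682797479/3204 ≈ 1.7691e+7)
r = -95449794123335/534 (r = (-11247 + 56682797479/3204)*(-17332 + 7222) = (56646762091/3204)*(-10110) = -95449794123335/534 ≈ -1.7874e+11)
√(20213 + 0*197) - r = √(20213 + 0*197) - 1*(-95449794123335/534) = √(20213 + 0) + 95449794123335/534 = √20213 + 95449794123335/534 = 95449794123335/534 + √20213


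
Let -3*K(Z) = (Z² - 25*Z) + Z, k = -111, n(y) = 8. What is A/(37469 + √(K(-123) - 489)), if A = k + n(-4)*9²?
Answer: 20120853/1403932477 - 3222*I*√181/1403932477 ≈ 0.014332 - 3.0876e-5*I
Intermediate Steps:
K(Z) = 8*Z - Z²/3 (K(Z) = -((Z² - 25*Z) + Z)/3 = -(Z² - 24*Z)/3 = 8*Z - Z²/3)
A = 537 (A = -111 + 8*9² = -111 + 8*81 = -111 + 648 = 537)
A/(37469 + √(K(-123) - 489)) = 537/(37469 + √((⅓)*(-123)*(24 - 1*(-123)) - 489)) = 537/(37469 + √((⅓)*(-123)*(24 + 123) - 489)) = 537/(37469 + √((⅓)*(-123)*147 - 489)) = 537/(37469 + √(-6027 - 489)) = 537/(37469 + √(-6516)) = 537/(37469 + 6*I*√181)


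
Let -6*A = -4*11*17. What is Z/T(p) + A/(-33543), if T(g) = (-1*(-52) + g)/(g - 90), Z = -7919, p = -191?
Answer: -223923627317/13987431 ≈ -16009.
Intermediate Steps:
T(g) = (52 + g)/(-90 + g)
A = 374/3 (A = -(-4*11)*17/6 = -(-22)*17/3 = -1/6*(-748) = 374/3 ≈ 124.67)
Z/T(p) + A/(-33543) = -7919*(-90 - 191)/(52 - 191) + (374/3)/(-33543) = -7919/(-139/(-281)) + (374/3)*(-1/33543) = -7919/((-1/281*(-139))) - 374/100629 = -7919/139/281 - 374/100629 = -7919*281/139 - 374/100629 = -2225239/139 - 374/100629 = -223923627317/13987431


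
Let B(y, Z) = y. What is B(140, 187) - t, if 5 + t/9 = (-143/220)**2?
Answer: 72479/400 ≈ 181.20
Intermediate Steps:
t = -16479/400 (t = -45 + 9*(-143/220)**2 = -45 + 9*(-143*1/220)**2 = -45 + 9*(-13/20)**2 = -45 + 9*(169/400) = -45 + 1521/400 = -16479/400 ≈ -41.198)
B(140, 187) - t = 140 - 1*(-16479/400) = 140 + 16479/400 = 72479/400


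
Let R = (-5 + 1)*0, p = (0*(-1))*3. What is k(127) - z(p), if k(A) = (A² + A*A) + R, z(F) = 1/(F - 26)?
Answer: 838709/26 ≈ 32258.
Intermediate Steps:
p = 0 (p = 0*3 = 0)
z(F) = 1/(-26 + F)
R = 0 (R = -4*0 = 0)
k(A) = 2*A² (k(A) = (A² + A*A) + 0 = (A² + A²) + 0 = 2*A² + 0 = 2*A²)
k(127) - z(p) = 2*127² - 1/(-26 + 0) = 2*16129 - 1/(-26) = 32258 - 1*(-1/26) = 32258 + 1/26 = 838709/26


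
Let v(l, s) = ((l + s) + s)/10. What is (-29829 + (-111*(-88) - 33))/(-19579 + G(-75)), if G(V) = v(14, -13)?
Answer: 100470/97901 ≈ 1.0262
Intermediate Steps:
v(l, s) = s/5 + l/10 (v(l, s) = (l + 2*s)*(1/10) = s/5 + l/10)
G(V) = -6/5 (G(V) = (1/5)*(-13) + (1/10)*14 = -13/5 + 7/5 = -6/5)
(-29829 + (-111*(-88) - 33))/(-19579 + G(-75)) = (-29829 + (-111*(-88) - 33))/(-19579 - 6/5) = (-29829 + (9768 - 33))/(-97901/5) = (-29829 + 9735)*(-5/97901) = -20094*(-5/97901) = 100470/97901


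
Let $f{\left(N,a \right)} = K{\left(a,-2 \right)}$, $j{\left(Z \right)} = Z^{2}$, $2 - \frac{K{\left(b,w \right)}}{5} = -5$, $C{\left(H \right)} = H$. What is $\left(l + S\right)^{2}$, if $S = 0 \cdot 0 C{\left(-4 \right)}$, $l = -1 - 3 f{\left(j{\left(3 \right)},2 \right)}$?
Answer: $11236$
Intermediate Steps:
$K{\left(b,w \right)} = 35$ ($K{\left(b,w \right)} = 10 - -25 = 10 + 25 = 35$)
$f{\left(N,a \right)} = 35$
$l = -106$ ($l = -1 - 105 = -106$)
$S = 0$ ($S = 0 \cdot 0 \left(-4\right) = 0 \left(-4\right) = 0$)
$\left(l + S\right)^{2} = \left(-106 + 0\right)^{2} = \left(-106\right)^{2} = 11236$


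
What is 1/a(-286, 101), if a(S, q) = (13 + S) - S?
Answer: 1/13 ≈ 0.076923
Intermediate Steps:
a(S, q) = 13
1/a(-286, 101) = 1/13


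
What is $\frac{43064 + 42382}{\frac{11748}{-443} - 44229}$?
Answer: $- \frac{4205842}{2178355} \approx -1.9307$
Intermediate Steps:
$\frac{43064 + 42382}{\frac{11748}{-443} - 44229} = \frac{85446}{11748 \left(- \frac{1}{443}\right) - 44229} = \frac{85446}{- \frac{11748}{443} - 44229} = \frac{85446}{- \frac{19605195}{443}} = 85446 \left(- \frac{443}{19605195}\right) = - \frac{4205842}{2178355}$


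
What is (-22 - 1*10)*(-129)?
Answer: 4128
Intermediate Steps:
(-22 - 1*10)*(-129) = (-22 - 10)*(-129) = -32*(-129) = 4128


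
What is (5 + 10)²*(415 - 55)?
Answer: 81000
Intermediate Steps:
(5 + 10)²*(415 - 55) = 15²*360 = 225*360 = 81000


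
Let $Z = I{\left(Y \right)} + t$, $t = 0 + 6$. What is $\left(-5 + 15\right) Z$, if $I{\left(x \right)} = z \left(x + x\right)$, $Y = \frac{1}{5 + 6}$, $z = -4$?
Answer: $\frac{580}{11} \approx 52.727$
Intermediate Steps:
$t = 6$
$Y = \frac{1}{11} \approx 0.090909$
$I{\left(x \right)} = - 8 x$ ($I{\left(x \right)} = - 4 \left(x + x\right) = - 4 \cdot 2 x = - 8 x$)
$Z = \frac{58}{11}$ ($Z = \left(-8\right) \frac{1}{11} + 6 = - \frac{8}{11} + 6 = \frac{58}{11} \approx 5.2727$)
$\left(-5 + 15\right) Z = \left(-5 + 15\right) \frac{58}{11} = 10 \cdot \frac{58}{11} = \frac{580}{11}$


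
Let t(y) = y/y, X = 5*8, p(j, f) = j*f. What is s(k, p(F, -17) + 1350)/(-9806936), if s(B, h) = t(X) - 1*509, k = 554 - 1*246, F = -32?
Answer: 127/2451734 ≈ 5.1800e-5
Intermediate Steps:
k = 308 (k = 554 - 246 = 308)
p(j, f) = f*j
X = 40
t(y) = 1
s(B, h) = -508 (s(B, h) = 1 - 1*509 = 1 - 509 = -508)
s(k, p(F, -17) + 1350)/(-9806936) = -508/(-9806936) = -508*(-1/9806936) = 127/2451734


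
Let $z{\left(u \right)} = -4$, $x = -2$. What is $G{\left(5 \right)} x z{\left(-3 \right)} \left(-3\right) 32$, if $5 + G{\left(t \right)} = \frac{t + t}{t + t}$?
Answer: $3072$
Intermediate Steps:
$G{\left(t \right)} = -4$ ($G{\left(t \right)} = -5 + \frac{t + t}{t + t} = -5 + \frac{2 t}{2 t} = -5 + \frac{1}{2 t} 2 t = -5 + 1 = -4$)
$G{\left(5 \right)} x z{\left(-3 \right)} \left(-3\right) 32 = - 4 \left(-2\right) \left(-4\right) \left(-3\right) 32 = - 4 \cdot 8 \left(-3\right) 32 = \left(-4\right) \left(-24\right) 32 = 96 \cdot 32 = 3072$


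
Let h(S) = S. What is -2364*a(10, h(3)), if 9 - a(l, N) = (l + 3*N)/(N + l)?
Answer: -231672/13 ≈ -17821.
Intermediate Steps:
a(l, N) = 9 - (l + 3*N)/(N + l)
-2364*a(10, h(3)) = -4728*(3*3 + 4*10)/(3 + 10) = -4728*(9 + 40)/13 = -4728*49/13 = -2364*98/13 = -231672/13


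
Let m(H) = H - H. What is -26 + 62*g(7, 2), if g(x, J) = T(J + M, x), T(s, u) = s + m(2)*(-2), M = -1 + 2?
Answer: 160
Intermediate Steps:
M = 1
m(H) = 0
T(s, u) = s (T(s, u) = s + 0*(-2) = s + 0 = s)
g(x, J) = 1 + J (g(x, J) = J + 1 = 1 + J)
-26 + 62*g(7, 2) = -26 + 62*(1 + 2) = -26 + 62*3 = -26 + 186 = 160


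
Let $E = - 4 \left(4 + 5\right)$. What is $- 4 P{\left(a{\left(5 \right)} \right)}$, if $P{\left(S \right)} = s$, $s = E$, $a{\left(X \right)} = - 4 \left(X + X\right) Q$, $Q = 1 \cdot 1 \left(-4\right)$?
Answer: $144$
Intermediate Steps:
$Q = -4$ ($Q = 1 \left(-4\right) = -4$)
$E = -36$ ($E = \left(-4\right) 9 = -36$)
$a{\left(X \right)} = 32 X$ ($a{\left(X \right)} = - 4 \left(X + X\right) \left(-4\right) = - 4 \cdot 2 X \left(-4\right) = - 8 X \left(-4\right) = 32 X$)
$s = -36$
$P{\left(S \right)} = -36$
$- 4 P{\left(a{\left(5 \right)} \right)} = \left(-4\right) \left(-36\right) = 144$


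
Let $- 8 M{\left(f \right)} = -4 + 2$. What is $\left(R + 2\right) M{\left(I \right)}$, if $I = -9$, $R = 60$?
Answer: $\frac{31}{2} \approx 15.5$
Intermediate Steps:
$M{\left(f \right)} = \frac{1}{4}$ ($M{\left(f \right)} = - \frac{-4 + 2}{8} = \left(- \frac{1}{8}\right) \left(-2\right) = \frac{1}{4}$)
$\left(R + 2\right) M{\left(I \right)} = \left(60 + 2\right) \frac{1}{4} = 62 \cdot \frac{1}{4} = \frac{31}{2}$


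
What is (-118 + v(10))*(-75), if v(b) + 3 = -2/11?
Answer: 99975/11 ≈ 9088.6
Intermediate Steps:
v(b) = -35/11 (v(b) = -3 - 2/11 = -35/11)
(-118 + v(10))*(-75) = (-118 - 35/11)*(-75) = -1333/11*(-75) = 99975/11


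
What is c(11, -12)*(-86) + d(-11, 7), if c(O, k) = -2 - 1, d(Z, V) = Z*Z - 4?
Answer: 375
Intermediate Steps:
d(Z, V) = -4 + Z² (d(Z, V) = Z² - 4 = -4 + Z²)
c(O, k) = -3
c(11, -12)*(-86) + d(-11, 7) = -3*(-86) + (-4 + (-11)²) = 258 + (-4 + 121) = 258 + 117 = 375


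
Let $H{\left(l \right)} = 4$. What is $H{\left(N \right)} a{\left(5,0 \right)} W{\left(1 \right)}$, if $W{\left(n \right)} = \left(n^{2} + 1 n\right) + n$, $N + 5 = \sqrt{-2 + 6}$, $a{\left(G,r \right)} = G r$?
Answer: $0$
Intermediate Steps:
$N = -3$ ($N = -5 + \sqrt{-2 + 6} = -5 + \sqrt{4} = -5 + 2 = -3$)
$W{\left(n \right)} = n^{2} + 2 n$ ($W{\left(n \right)} = \left(n^{2} + n\right) + n = \left(n + n^{2}\right) + n = n^{2} + 2 n$)
$H{\left(N \right)} a{\left(5,0 \right)} W{\left(1 \right)} = 4 \cdot 5 \cdot 0 \cdot 1 \left(2 + 1\right) = 4 \cdot 0 \cdot 1 \cdot 3 = 0 \cdot 3 = 0$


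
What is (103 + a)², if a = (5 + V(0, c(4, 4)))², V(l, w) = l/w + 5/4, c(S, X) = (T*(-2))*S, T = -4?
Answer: 5166529/256 ≈ 20182.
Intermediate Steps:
c(S, X) = 8*S (c(S, X) = (-4*(-2))*S = 8*S)
V(l, w) = 5/4 + l/w (V(l, w) = l/w + 5*(¼) = l/w + 5/4 = 5/4 + l/w)
a = 625/16 (a = (5 + (5/4 + 0/((8*4))))² = (5 + (5/4 + 0/32))² = (5 + (5/4 + 0*(1/32)))² = (5 + (5/4 + 0))² = (5 + 5/4)² = (25/4)² = 625/16 ≈ 39.063)
(103 + a)² = (103 + 625/16)² = (2273/16)² = 5166529/256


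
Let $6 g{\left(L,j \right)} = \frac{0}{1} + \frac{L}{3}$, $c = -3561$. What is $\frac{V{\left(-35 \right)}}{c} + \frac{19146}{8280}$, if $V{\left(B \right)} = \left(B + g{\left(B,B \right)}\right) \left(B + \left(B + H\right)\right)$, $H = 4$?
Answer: $\frac{7998251}{4914180} \approx 1.6276$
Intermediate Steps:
$g{\left(L,j \right)} = \frac{L}{18}$ ($g{\left(L,j \right)} = \frac{\frac{0}{1} + \frac{L}{3}}{6} = \frac{0 \cdot 1 + L \frac{1}{3}}{6} = \frac{0 + \frac{L}{3}}{6} = \frac{\frac{1}{3} L}{6} = \frac{L}{18}$)
$V{\left(B \right)} = \frac{19 B \left(4 + 2 B\right)}{18}$ ($V{\left(B \right)} = \left(B + \frac{B}{18}\right) \left(B + \left(B + 4\right)\right) = \frac{19 B}{18} \left(B + \left(4 + B\right)\right) = \frac{19 B}{18} \left(4 + 2 B\right) = \frac{19 B \left(4 + 2 B\right)}{18}$)
$\frac{V{\left(-35 \right)}}{c} + \frac{19146}{8280} = \frac{\frac{19}{9} \left(-35\right) \left(2 - 35\right)}{-3561} + \frac{19146}{8280} = \frac{19}{9} \left(-35\right) \left(-33\right) \left(- \frac{1}{3561}\right) + 19146 \cdot \frac{1}{8280} = \frac{7315}{3} \left(- \frac{1}{3561}\right) + \frac{3191}{1380} = - \frac{7315}{10683} + \frac{3191}{1380} = \frac{7998251}{4914180}$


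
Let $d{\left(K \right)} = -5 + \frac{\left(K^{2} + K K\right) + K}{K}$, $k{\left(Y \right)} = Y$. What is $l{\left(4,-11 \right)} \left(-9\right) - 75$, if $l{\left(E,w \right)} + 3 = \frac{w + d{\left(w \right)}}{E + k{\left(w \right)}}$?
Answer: $- \frac{669}{7} \approx -95.571$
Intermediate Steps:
$d{\left(K \right)} = -5 + \frac{K + 2 K^{2}}{K}$ ($d{\left(K \right)} = -5 + \frac{\left(K^{2} + K^{2}\right) + K}{K} = -5 + \frac{2 K^{2} + K}{K} = -5 + \frac{K + 2 K^{2}}{K}$)
$l{\left(E,w \right)} = -3 + \frac{-4 + 3 w}{E + w}$ ($l{\left(E,w \right)} = -3 + \frac{w + \left(-4 + 2 w\right)}{E + w} = -3 + \frac{-4 + 3 w}{E + w}$)
$l{\left(4,-11 \right)} \left(-9\right) - 75 = \frac{-4 - 12}{4 - 11} \left(-9\right) - 75 = \frac{-4 - 12}{-7} \left(-9\right) - 75 = \left(- \frac{1}{7}\right) \left(-16\right) \left(-9\right) - 75 = \frac{16}{7} \left(-9\right) - 75 = - \frac{144}{7} - 75 = - \frac{669}{7}$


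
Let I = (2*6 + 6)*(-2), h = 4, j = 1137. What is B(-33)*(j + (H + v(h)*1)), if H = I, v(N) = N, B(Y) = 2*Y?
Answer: -72930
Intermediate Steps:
I = -36 (I = (12 + 6)*(-2) = 18*(-2) = -36)
H = -36
B(-33)*(j + (H + v(h)*1)) = (2*(-33))*(1137 + (-36 + 4*1)) = -66*(1137 + (-36 + 4)) = -66*(1137 - 32) = -66*1105 = -72930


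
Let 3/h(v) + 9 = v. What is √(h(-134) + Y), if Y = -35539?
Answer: 4*I*√45421090/143 ≈ 188.52*I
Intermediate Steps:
h(v) = 3/(-9 + v)
√(h(-134) + Y) = √(3/(-9 - 134) - 35539) = √(3/(-143) - 35539) = √(3*(-1/143) - 35539) = √(-3/143 - 35539) = √(-5082080/143) = 4*I*√45421090/143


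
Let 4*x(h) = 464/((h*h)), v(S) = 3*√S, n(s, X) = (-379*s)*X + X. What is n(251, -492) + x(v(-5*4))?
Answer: 2106133891/45 ≈ 4.6803e+7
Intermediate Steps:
n(s, X) = X - 379*X*s (n(s, X) = -379*X*s + X = X - 379*X*s)
x(h) = 116/h² (x(h) = (464/((h*h)))/4 = (464/(h²))/4 = (464/h²)/4 = 116/h²)
n(251, -492) + x(v(-5*4)) = -492*(1 - 379*251) + 116/(3*√(-5*4))² = -492*(1 - 95129) + 116/(3*√(-20))² = -492*(-95128) + 116/(3*(2*I*√5))² = 46802976 + 116/(6*I*√5)² = 46802976 + 116*(-1/180) = 46802976 - 29/45 = 2106133891/45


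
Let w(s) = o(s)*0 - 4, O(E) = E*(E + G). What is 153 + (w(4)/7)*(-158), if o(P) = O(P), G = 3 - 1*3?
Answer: 1703/7 ≈ 243.29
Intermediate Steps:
G = 0 (G = 3 - 3 = 0)
O(E) = E**2 (O(E) = E*(E + 0) = E*E = E**2)
o(P) = P**2
w(s) = -4 (w(s) = s**2*0 - 4 = 0 - 4 = -4)
153 + (w(4)/7)*(-158) = 153 - 4/7*(-158) = 153 + 632/7 = 1703/7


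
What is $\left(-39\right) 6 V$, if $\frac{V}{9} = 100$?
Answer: $-210600$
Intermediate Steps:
$V = 900$ ($V = 9 \cdot 100 = 900$)
$\left(-39\right) 6 V = \left(-39\right) 6 \cdot 900 = \left(-234\right) 900 = -210600$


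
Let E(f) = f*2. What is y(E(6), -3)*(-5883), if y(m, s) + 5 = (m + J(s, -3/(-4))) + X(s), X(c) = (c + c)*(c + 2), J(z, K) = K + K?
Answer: -170607/2 ≈ -85304.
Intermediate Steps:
J(z, K) = 2*K
E(f) = 2*f
X(c) = 2*c*(2 + c) (X(c) = (2*c)*(2 + c) = 2*c*(2 + c))
y(m, s) = -7/2 + m + 2*s*(2 + s) (y(m, s) = -5 + ((m + 2*(-3/(-4))) + 2*s*(2 + s)) = -5 + ((m + 2*(-3*(-¼))) + 2*s*(2 + s)) = -5 + ((m + 2*(¾)) + 2*s*(2 + s)) = -5 + ((m + 3/2) + 2*s*(2 + s)) = -5 + ((3/2 + m) + 2*s*(2 + s)) = -5 + (3/2 + m + 2*s*(2 + s)) = -7/2 + m + 2*s*(2 + s))
y(E(6), -3)*(-5883) = (-7/2 + 2*6 + 2*(-3)*(2 - 3))*(-5883) = (-7/2 + 12 + 2*(-3)*(-1))*(-5883) = (-7/2 + 12 + 6)*(-5883) = (29/2)*(-5883) = -170607/2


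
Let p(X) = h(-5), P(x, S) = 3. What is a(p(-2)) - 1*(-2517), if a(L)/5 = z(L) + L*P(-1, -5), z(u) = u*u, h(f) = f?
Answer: 2567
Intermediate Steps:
z(u) = u²
p(X) = -5
a(L) = 5*L² + 15*L (a(L) = 5*(L² + L*3) = 5*(L² + 3*L) = 5*L² + 15*L)
a(p(-2)) - 1*(-2517) = 5*(-5)*(3 - 5) - 1*(-2517) = 5*(-5)*(-2) + 2517 = 50 + 2517 = 2567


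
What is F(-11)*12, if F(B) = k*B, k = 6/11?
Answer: -72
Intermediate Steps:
k = 6/11 (k = 6*(1/11) = 6/11 ≈ 0.54545)
F(B) = 6*B/11
F(-11)*12 = ((6/11)*(-11))*12 = -6*12 = -72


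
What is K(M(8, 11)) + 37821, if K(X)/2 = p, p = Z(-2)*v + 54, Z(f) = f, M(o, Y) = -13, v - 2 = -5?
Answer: 37941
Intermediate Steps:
v = -3 (v = 2 - 5 = -3)
p = 60 (p = -2*(-3) + 54 = 6 + 54 = 60)
K(X) = 120 (K(X) = 2*60 = 120)
K(M(8, 11)) + 37821 = 120 + 37821 = 37941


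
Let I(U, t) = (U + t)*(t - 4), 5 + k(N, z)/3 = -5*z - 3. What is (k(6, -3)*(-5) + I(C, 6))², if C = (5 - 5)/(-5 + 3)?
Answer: 8649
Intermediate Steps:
k(N, z) = -24 - 15*z (k(N, z) = -15 + 3*(-5*z - 3) = -15 + 3*(-3 - 5*z) = -15 + (-9 - 15*z) = -24 - 15*z)
C = 0 (C = 0/(-2) = 0*(-½) = 0)
I(U, t) = (-4 + t)*(U + t) (I(U, t) = (U + t)*(-4 + t) = (-4 + t)*(U + t))
(k(6, -3)*(-5) + I(C, 6))² = ((-24 - 15*(-3))*(-5) + (6² - 4*0 - 4*6 + 0*6))² = ((-24 + 45)*(-5) + (36 + 0 - 24 + 0))² = (21*(-5) + 12)² = (-105 + 12)² = (-93)² = 8649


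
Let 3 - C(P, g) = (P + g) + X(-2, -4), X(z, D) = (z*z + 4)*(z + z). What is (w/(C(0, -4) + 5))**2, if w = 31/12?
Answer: 961/278784 ≈ 0.0034471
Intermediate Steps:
w = 31/12 (w = 31*(1/12) = 31/12 ≈ 2.5833)
X(z, D) = 2*z*(4 + z**2) (X(z, D) = (z**2 + 4)*(2*z) = (4 + z**2)*(2*z) = 2*z*(4 + z**2))
C(P, g) = 35 - P - g (C(P, g) = 3 - ((P + g) + 2*(-2)*(4 + (-2)**2)) = 3 - ((P + g) + 2*(-2)*(4 + 4)) = 3 - ((P + g) + 2*(-2)*8) = 3 - ((P + g) - 32) = 3 - (-32 + P + g) = 3 + (32 - P - g) = 35 - P - g)
(w/(C(0, -4) + 5))**2 = (31/(12*((35 - 1*0 - 1*(-4)) + 5)))**2 = (31/(12*((35 + 0 + 4) + 5)))**2 = (31/(12*(39 + 5)))**2 = ((31/12)/44)**2 = ((31/12)*(1/44))**2 = (31/528)**2 = 961/278784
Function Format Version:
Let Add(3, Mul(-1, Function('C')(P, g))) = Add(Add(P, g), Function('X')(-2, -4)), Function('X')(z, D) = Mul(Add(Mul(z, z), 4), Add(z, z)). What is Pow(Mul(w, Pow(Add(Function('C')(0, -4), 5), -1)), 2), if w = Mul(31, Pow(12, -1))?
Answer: Rational(961, 278784) ≈ 0.0034471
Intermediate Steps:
w = Rational(31, 12) (w = Mul(31, Rational(1, 12)) = Rational(31, 12) ≈ 2.5833)
Function('X')(z, D) = Mul(2, z, Add(4, Pow(z, 2))) (Function('X')(z, D) = Mul(Add(Pow(z, 2), 4), Mul(2, z)) = Mul(Add(4, Pow(z, 2)), Mul(2, z)) = Mul(2, z, Add(4, Pow(z, 2))))
Function('C')(P, g) = Add(35, Mul(-1, P), Mul(-1, g)) (Function('C')(P, g) = Add(3, Mul(-1, Add(Add(P, g), Mul(2, -2, Add(4, Pow(-2, 2)))))) = Add(3, Mul(-1, Add(Add(P, g), Mul(2, -2, Add(4, 4))))) = Add(3, Mul(-1, Add(Add(P, g), Mul(2, -2, 8)))) = Add(3, Mul(-1, Add(Add(P, g), -32))) = Add(3, Mul(-1, Add(-32, P, g))) = Add(3, Add(32, Mul(-1, P), Mul(-1, g))) = Add(35, Mul(-1, P), Mul(-1, g)))
Pow(Mul(w, Pow(Add(Function('C')(0, -4), 5), -1)), 2) = Pow(Mul(Rational(31, 12), Pow(Add(Add(35, Mul(-1, 0), Mul(-1, -4)), 5), -1)), 2) = Pow(Mul(Rational(31, 12), Pow(Add(Add(35, 0, 4), 5), -1)), 2) = Pow(Mul(Rational(31, 12), Pow(Add(39, 5), -1)), 2) = Pow(Mul(Rational(31, 12), Pow(44, -1)), 2) = Pow(Mul(Rational(31, 12), Rational(1, 44)), 2) = Pow(Rational(31, 528), 2) = Rational(961, 278784)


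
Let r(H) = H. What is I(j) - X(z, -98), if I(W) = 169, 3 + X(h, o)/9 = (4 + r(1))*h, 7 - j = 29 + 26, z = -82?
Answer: 3886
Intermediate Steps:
j = -48 (j = 7 - (29 + 26) = 7 - 1*55 = 7 - 55 = -48)
X(h, o) = -27 + 45*h (X(h, o) = -27 + 9*((4 + 1)*h) = -27 + 9*(5*h) = -27 + 45*h)
I(j) - X(z, -98) = 169 - (-27 + 45*(-82)) = 169 - (-27 - 3690) = 169 - 1*(-3717) = 169 + 3717 = 3886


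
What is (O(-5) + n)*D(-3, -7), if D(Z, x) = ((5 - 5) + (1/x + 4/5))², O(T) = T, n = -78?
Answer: -43907/1225 ≈ -35.842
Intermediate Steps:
D(Z, x) = (⅘ + 1/x)² (D(Z, x) = (0 + (1/x + 4*(⅕)))² = (0 + (1/x + ⅘))² = (0 + (⅘ + 1/x))² = (⅘ + 1/x)²)
(O(-5) + n)*D(-3, -7) = (-5 - 78)*((1/25)*(5 + 4*(-7))²/(-7)²) = -83*(5 - 28)²/(25*49) = -83*(-23)²/(25*49) = -83*529/(25*49) = -83*529/1225 = -43907/1225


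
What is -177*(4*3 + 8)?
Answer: -3540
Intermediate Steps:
-177*(4*3 + 8) = -177*(12 + 8) = -177*20 = -3540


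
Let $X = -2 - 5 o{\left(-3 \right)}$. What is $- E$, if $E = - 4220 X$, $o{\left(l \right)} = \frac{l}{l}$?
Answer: $-29540$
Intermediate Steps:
$o{\left(l \right)} = 1$
$X = -7$ ($X = -2 - 5 = -7$)
$E = 29540$ ($E = \left(-4220\right) \left(-7\right) = 29540$)
$- E = \left(-1\right) 29540 = -29540$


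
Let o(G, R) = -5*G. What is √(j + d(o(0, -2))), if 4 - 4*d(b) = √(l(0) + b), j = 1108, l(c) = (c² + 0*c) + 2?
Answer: √(4436 - √2)/2 ≈ 33.296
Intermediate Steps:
l(c) = 2 + c² (l(c) = (c² + 0) + 2 = c² + 2 = 2 + c²)
d(b) = 1 - √(2 + b)/4 (d(b) = 1 - √((2 + 0²) + b)/4 = 1 - √((2 + 0) + b)/4 = 1 - √(2 + b)/4)
√(j + d(o(0, -2))) = √(1108 + (1 - √(2 - 5*0)/4)) = √(1108 + (1 - √(2 + 0)/4)) = √(1108 + (1 - √2/4)) = √(1109 - √2/4)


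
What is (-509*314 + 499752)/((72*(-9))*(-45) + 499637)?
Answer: 339926/528797 ≈ 0.64283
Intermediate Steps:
(-509*314 + 499752)/((72*(-9))*(-45) + 499637) = (-159826 + 499752)/(-648*(-45) + 499637) = 339926/(29160 + 499637) = 339926/528797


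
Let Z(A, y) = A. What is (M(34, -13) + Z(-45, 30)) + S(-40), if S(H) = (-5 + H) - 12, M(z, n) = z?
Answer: -68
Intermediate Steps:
S(H) = -17 + H
(M(34, -13) + Z(-45, 30)) + S(-40) = (34 - 45) + (-17 - 40) = -11 - 57 = -68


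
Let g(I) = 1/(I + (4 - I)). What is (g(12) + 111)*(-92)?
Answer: -10235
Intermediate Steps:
g(I) = ¼ (g(I) = 1/4 = ¼)
(g(12) + 111)*(-92) = (¼ + 111)*(-92) = (445/4)*(-92) = -10235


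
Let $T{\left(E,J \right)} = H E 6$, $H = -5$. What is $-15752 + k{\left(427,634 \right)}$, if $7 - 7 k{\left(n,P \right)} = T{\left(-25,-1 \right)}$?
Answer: $- \frac{111007}{7} \approx -15858.0$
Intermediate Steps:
$T{\left(E,J \right)} = - 30 E$ ($T{\left(E,J \right)} = - 5 E 6 = - 5 \cdot 6 E = - 30 E$)
$k{\left(n,P \right)} = - \frac{743}{7}$ ($k{\left(n,P \right)} = 1 - \frac{\left(-30\right) \left(-25\right)}{7} = 1 - \frac{750}{7} = - \frac{743}{7}$)
$-15752 + k{\left(427,634 \right)} = -15752 - \frac{743}{7} = - \frac{111007}{7}$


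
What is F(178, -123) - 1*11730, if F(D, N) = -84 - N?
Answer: -11691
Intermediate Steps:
F(178, -123) - 1*11730 = (-84 - 1*(-123)) - 1*11730 = (-84 + 123) - 11730 = 39 - 11730 = -11691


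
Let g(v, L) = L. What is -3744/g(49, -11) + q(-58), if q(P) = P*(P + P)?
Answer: 77752/11 ≈ 7068.4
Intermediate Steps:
q(P) = 2*P**2 (q(P) = P*(2*P) = 2*P**2)
-3744/g(49, -11) + q(-58) = -3744/(-11) + 2*(-58)**2 = -3744*(-1/11) + 2*3364 = 3744/11 + 6728 = 77752/11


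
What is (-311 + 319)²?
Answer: 64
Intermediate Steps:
(-311 + 319)² = 8² = 64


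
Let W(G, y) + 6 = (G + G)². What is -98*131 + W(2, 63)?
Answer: -12828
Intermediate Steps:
W(G, y) = -6 + 4*G² (W(G, y) = -6 + (G + G)² = -6 + (2*G)² = -6 + 4*G²)
-98*131 + W(2, 63) = -98*131 + (-6 + 4*2²) = -12838 + (-6 + 4*4) = -12838 + (-6 + 16) = -12838 + 10 = -12828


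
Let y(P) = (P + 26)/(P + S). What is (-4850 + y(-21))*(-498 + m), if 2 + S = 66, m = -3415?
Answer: 18977595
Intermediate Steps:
S = 64 (S = -2 + 66 = 64)
y(P) = (26 + P)/(64 + P) (y(P) = (P + 26)/(P + 64) = (26 + P)/(64 + P))
(-4850 + y(-21))*(-498 + m) = (-4850 + (26 - 21)/(64 - 21))*(-498 - 3415) = (-4850 + 5/43)*(-3913) = -208545/43*(-3913) = 18977595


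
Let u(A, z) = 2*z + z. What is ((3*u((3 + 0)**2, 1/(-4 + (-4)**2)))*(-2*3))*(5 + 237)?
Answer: -1089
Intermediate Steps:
u(A, z) = 3*z
((3*u((3 + 0)**2, 1/(-4 + (-4)**2)))*(-2*3))*(5 + 237) = ((3*(3/(-4 + (-4)**2)))*(-2*3))*(5 + 237) = ((3*(3/(-4 + 16)))*(-6))*242 = ((3*(3/12))*(-6))*242 = ((3*(3*(1/12)))*(-6))*242 = ((3*(1/4))*(-6))*242 = ((3/4)*(-6))*242 = -9/2*242 = -1089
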